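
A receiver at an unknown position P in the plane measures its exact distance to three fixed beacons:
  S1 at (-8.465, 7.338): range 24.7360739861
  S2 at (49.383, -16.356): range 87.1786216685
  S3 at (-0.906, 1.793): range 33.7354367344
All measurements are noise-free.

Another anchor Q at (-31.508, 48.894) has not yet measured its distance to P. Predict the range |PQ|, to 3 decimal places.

34.252

eq1: (x + 8.465)² + (y − 7.338)² = 24.7360739861²
eq2: (x − 49.383)² + (y + 16.356)² = 87.1786216685²
eq3: (x + 0.906)² + (y − 1.793)² = 33.7354367344²
eq2−eq1, eq2−eq3 (x²,y² cancel):
  -115.696·x + 47.388·y = 4407.541764
  -100.578·x + 36.298·y = 3759.868644
det = -115.696·36.298 − 47.388·-100.578 = 566.656856
x = (4407.541764·36.298 − 47.388·3759.868644) / 566.656856 = -32.096505
y = (-115.696·3759.868644 − 4407.541764·-100.578) / 566.656856 = 14.647264
|P − Q| = √((-32.096505 − -31.508)² + (14.647264 − 48.894)²) = 34.251792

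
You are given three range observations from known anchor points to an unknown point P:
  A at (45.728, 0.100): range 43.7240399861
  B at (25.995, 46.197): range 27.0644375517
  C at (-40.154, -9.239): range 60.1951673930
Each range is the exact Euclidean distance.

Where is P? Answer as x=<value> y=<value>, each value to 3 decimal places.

eq1: (x − 45.728)² + (y − 0.100)² = 43.7240399861²
eq2: (x − 25.995)² + (y − 46.197)² = 27.0644375517²
eq3: (x + 40.154)² + (y + 9.239)² = 60.1951673930²
eq3−eq2, eq3−eq1 (x²,y² cancel):
  132.298·x + 110.872·y = 4003.174394
  171.764·x + 18.678·y = 2105.023652
det = 132.298·18.678 − 110.872·171.764 = -16572.756164
x = (4003.174394·18.678 − 110.872·2105.023652) / -16572.756164 = 9.570942
y = (132.298·2105.023652 − 4003.174394·171.764) / -16572.756164 = 24.685745

x=9.571 y=24.686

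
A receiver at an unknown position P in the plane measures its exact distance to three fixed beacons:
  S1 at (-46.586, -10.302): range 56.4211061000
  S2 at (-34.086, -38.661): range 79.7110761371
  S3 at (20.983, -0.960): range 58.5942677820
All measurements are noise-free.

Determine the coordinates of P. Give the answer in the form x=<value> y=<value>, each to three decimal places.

x=-20.955 y=39.961

eq1: (x + 46.586)² + (y + 10.302)² = 56.4211061000²
eq2: (x + 34.086)² + (y + 38.661)² = 79.7110761371²
eq3: (x − 20.983)² + (y + 0.960)² = 58.5942677820²
eq2−eq3, eq2−eq1 (x²,y² cancel):
  110.138·x + 75.402·y = 705.247014
  -25.000·x + 56.718·y = 2790.372728
det = 110.138·56.718 − 75.402·-25.000 = 8131.857084
x = (705.247014·56.718 − 75.402·2790.372728) / 8131.857084 = -20.954560
y = (110.138·2790.372728 − 705.247014·-25.000) / 8131.857084 = 39.961013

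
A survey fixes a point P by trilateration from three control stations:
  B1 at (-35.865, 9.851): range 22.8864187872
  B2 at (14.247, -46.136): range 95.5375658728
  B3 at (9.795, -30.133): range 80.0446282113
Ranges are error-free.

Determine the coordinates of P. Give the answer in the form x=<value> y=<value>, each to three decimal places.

eq1: (x + 35.865)² + (y − 9.851)² = 22.8864187872²
eq2: (x − 14.247)² + (y + 46.136)² = 95.5375658728²
eq3: (x − 9.795)² + (y + 30.133)² = 80.0446282113²
eq2−eq1, eq2−eq3 (x²,y² cancel):
  -100.224·x + 111.974·y = 7655.471249
  -8.904·x + 32.006·y = 1392.716196
det = -100.224·32.006 − 111.974·-8.904 = -2210.752848
x = (7655.471249·32.006 − 111.974·1392.716196) / -2210.752848 = -40.290804
y = (-100.224·1392.716196 − 7655.471249·-8.904) / -2210.752848 = 32.305408

x=-40.291 y=32.305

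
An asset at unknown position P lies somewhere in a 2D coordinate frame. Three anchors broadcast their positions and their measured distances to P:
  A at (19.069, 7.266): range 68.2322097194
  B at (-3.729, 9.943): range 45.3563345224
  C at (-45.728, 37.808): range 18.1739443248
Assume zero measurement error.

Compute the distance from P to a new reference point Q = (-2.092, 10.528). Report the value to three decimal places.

eq1: (x − 19.069)² + (y − 7.266)² = 68.2322097194²
eq2: (x + 3.729)² + (y − 9.943)² = 45.3563345224²
eq3: (x + 45.728)² + (y − 37.808)² = 18.1739443248²
eq1−eq2, eq1−eq3 (x²,y² cancel):
  -45.596·x + 5.354·y = 2294.784535
  -129.594·x + 61.084·y = 7429.415522
det = -45.596·61.084 − 5.354·-129.594 = -2091.339788
x = (2294.784535·61.084 − 5.354·7429.415522) / -2091.339788 = -48.006320
y = (-45.596·7429.415522 − 2294.784535·-129.594) / -2091.339788 = 19.777428
|P − Q| = √((-48.006320 − -2.092)² + (19.777428 − 10.528)²) = 46.836703

46.837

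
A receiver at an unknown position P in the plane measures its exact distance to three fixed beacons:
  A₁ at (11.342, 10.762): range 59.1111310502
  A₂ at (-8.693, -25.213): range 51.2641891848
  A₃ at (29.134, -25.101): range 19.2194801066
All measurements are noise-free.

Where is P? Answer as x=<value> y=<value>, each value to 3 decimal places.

eq1: (x − 11.342)² + (y − 10.762)² = 59.1111310502²
eq2: (x + 8.693)² + (y + 25.213)² = 51.2641891848²
eq3: (x − 29.134)² + (y + 25.101)² = 19.2194801066²
eq1−eq3, eq1−eq2 (x²,y² cancel):
  35.584·x − 71.726·y = 4359.125947
  -40.070·x − 71.950·y = 1332.910731
det = 35.584·-71.950 − -71.726·-40.070 = -5434.329620
x = (4359.125947·-71.950 − -71.726·1332.910731) / -5434.329620 = 40.121739
y = (35.584·1332.910731 − 4359.125947·-40.070) / -5434.329620 = -40.869893

x=40.122 y=-40.870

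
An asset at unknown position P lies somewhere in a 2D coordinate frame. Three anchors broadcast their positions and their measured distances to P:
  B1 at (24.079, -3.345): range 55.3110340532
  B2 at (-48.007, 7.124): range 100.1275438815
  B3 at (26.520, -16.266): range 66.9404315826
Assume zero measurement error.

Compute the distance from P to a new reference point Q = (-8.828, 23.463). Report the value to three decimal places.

eq1: (x − 24.079)² + (y + 3.345)² = 55.3110340532²
eq2: (x + 48.007)² + (y − 7.124)² = 100.1275438815²
eq3: (x − 26.520)² + (y + 16.266)² = 66.9404315826²
eq2−eq3, eq2−eq1 (x²,y² cancel):
  149.054·x − 46.780·y = 4156.973394
  144.172·x − 20.938·y = 5201.778397
det = 149.054·-20.938 − -46.780·144.172 = 3623.473508
x = (4156.973394·-20.938 − -46.780·5201.778397) / 3623.473508 = 43.135539
y = (149.054·5201.778397 − 4156.973394·144.172) / 3623.473508 = 48.579549
|P − Q| = √((43.135539 − -8.828)² + (48.579549 − 23.463)²) = 57.715253

57.715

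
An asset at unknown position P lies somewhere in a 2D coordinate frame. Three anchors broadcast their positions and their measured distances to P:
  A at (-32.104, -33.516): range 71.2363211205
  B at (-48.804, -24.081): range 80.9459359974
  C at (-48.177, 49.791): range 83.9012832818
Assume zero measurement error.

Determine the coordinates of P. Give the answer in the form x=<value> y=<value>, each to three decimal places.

eq1: (x + 32.104)² + (y + 33.516)² = 71.2363211205²
eq2: (x + 48.804)² + (y + 24.081)² = 80.9459359974²
eq3: (x + 48.177)² + (y − 49.791)² = 83.9012832818²
eq1−eq3, eq1−eq2 (x²,y² cancel):
  -32.146·x + 166.614·y = 681.366048
  -33.400·x + 18.870·y = -669.895203
det = -32.146·18.870 − 166.614·-33.400 = 4958.312580
x = (681.366048·18.870 − 166.614·-669.895203) / 4958.312580 = 25.103560
y = (-32.146·-669.895203 − 681.366048·-33.400) / 4958.312580 = 8.932893

x=25.104 y=8.933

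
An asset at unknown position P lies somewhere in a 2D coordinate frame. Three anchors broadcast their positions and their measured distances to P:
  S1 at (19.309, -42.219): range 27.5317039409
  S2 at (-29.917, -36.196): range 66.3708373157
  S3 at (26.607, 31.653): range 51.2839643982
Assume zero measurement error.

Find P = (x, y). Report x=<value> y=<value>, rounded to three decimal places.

x=34.205 y=-19.065

eq1: (x − 19.309)² + (y + 42.219)² = 27.5317039409²
eq2: (x + 29.917)² + (y + 36.196)² = 66.3708373157²
eq3: (x − 26.607)² + (y − 31.653)² = 51.2839643982²
eq2−eq1, eq2−eq3 (x²,y² cancel):
  98.452·x − 12.046·y = 3597.197461
  113.048·x + 135.698·y = 1279.710595
det = 98.452·135.698 − -12.046·113.048 = 14721.515704
x = (3597.197461·135.698 − -12.046·1279.710595) / 14721.515704 = 34.204895
y = (98.452·1279.710595 − 3597.197461·113.048) / 14721.515704 = -19.065015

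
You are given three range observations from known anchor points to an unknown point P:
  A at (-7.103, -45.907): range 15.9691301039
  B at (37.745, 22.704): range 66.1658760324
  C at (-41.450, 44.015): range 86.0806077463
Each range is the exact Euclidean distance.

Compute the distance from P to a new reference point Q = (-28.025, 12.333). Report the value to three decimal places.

51.953

eq1: (x + 7.103)² + (y + 45.907)² = 15.9691301039²
eq2: (x − 37.745)² + (y − 22.704)² = 66.1658760324²
eq3: (x + 41.450)² + (y − 44.015)² = 86.0806077463²
eq3−eq1, eq3−eq2 (x²,y² cancel):
  68.694·x − 179.844·y = 5657.340447
  158.390·x − 42.622·y = 1316.681795
det = 68.694·-42.622 − -179.844·158.390 = 25557.615492
x = (5657.340447·-42.622 − -179.844·1316.681795) / 25557.615492 = -0.169415
y = (68.694·1316.681795 − 5657.340447·158.390) / 25557.615492 = -31.521642
|P − Q| = √((-0.169415 − -28.025)² + (-31.521642 − 12.333)²) = 51.953472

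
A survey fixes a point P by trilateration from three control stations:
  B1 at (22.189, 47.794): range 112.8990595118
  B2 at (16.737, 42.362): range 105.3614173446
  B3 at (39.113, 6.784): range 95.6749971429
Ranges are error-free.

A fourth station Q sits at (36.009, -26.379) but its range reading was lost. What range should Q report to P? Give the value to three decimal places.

eq1: (x − 22.189)² + (y − 47.794)² = 112.8990595118²
eq2: (x − 16.737)² + (y − 42.362)² = 105.3614173446²
eq3: (x − 39.113)² + (y − 6.784)² = 95.6749971429²
eq3−eq2, eq3−eq1 (x²,y² cancel):
  -44.752·x + 71.156·y = -1448.506399
  -33.848·x + 82.020·y = -2391.723828
det = -44.752·82.020 − 71.156·-33.848 = -1262.070752
x = (-1448.506399·82.020 − 71.156·-2391.723828) / -1262.070752 = -40.710084
y = (-44.752·-2391.723828 − -1448.506399·-33.848) / -1262.070752 = -45.960482
|P − Q| = √((-40.710084 − 36.009)² + (-45.960482 − -26.379)²) = 79.178610

79.179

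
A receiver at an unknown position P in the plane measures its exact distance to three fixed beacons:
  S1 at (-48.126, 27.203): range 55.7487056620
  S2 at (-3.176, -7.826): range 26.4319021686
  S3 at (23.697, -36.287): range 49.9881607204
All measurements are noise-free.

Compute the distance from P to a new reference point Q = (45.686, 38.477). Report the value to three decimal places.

93.584

eq1: (x + 48.126)² + (y − 27.203)² = 55.7487056620²
eq2: (x + 3.176)² + (y + 7.826)² = 26.4319021686²
eq3: (x − 23.697)² + (y + 36.287)² = 49.9881607204²
eq3−eq1, eq3−eq2 (x²,y² cancel):
  -143.646·x + 126.980·y = 568.718936
  -53.746·x + 56.922·y = -6.790166
det = -143.646·56.922 − 126.980·-53.746 = -1351.950532
x = (568.718936·56.922 − 126.980·-6.790166) / -1351.950532 = -24.582878
y = (-143.646·-6.790166 − 568.718936·-53.746) / -1351.950532 = -23.330549
|P − Q| = √((-24.582878 − 45.686)² + (-23.330549 − 38.477)²) = 93.583590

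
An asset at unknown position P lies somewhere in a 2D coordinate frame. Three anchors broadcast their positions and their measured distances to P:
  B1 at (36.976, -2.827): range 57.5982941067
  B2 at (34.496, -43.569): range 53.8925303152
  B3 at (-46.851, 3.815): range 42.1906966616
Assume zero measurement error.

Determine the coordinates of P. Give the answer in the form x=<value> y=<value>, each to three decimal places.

eq1: (x − 36.976)² + (y + 2.827)² = 57.5982941067²
eq2: (x − 34.496)² + (y + 43.569)² = 53.8925303152²
eq3: (x + 46.851)² + (y − 3.815)² = 42.1906966616²
eq3−eq1, eq3−eq2 (x²,y² cancel):
  167.654·x − 13.284·y = -2371.862520
  162.694·x − 94.768·y = -245.688588
det = 167.654·-94.768 − -13.284·162.694 = -13727.007176
x = (-2371.862520·-94.768 − -13.284·-245.688588) / -13727.007176 = -16.137016
y = (167.654·-245.688588 − -2371.862520·162.694) / -13727.007176 = -25.110872

x=-16.137 y=-25.111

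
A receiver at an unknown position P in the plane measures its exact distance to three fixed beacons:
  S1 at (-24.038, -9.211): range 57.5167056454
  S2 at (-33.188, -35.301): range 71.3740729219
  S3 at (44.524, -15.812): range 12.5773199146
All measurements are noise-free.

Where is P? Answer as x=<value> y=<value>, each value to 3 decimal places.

eq1: (x + 24.038)² + (y + 9.211)² = 57.5167056454²
eq2: (x + 33.188)² + (y + 35.301)² = 71.3740729219²
eq3: (x − 44.524)² + (y + 15.812)² = 12.5773199146²
eq3−eq1, eq3−eq2 (x²,y² cancel):
  -137.124·x + 13.202·y = -4719.720407
  -155.424·x − 38.978·y = -4820.871284
det = -137.124·-38.978 − 13.202·-155.424 = 7396.726920
x = (-4719.720407·-38.978 − 13.202·-4820.871284) / 7396.726920 = 33.475672
y = (-137.124·-4820.871284 − -4719.720407·-155.424) / 7396.726920 = -9.801723

x=33.476 y=-9.802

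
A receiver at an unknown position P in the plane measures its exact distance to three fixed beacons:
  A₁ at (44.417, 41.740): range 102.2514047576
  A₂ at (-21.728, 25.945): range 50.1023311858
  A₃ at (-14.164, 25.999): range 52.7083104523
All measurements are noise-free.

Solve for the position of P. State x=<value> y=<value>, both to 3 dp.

eq1: (x − 44.417)² + (y − 41.740)² = 102.2514047576²
eq2: (x + 21.728)² + (y − 25.945)² = 50.1023311858²
eq3: (x + 14.164)² + (y − 25.999)² = 52.7083104523²
eq2−eq3, eq2−eq1 (x²,y² cancel):
  15.128·x + 0.108·y = -536.604512
  132.290·x + 31.590·y = -5375.257705
det = 15.128·31.590 − 0.108·132.290 = 463.606200
x = (-536.604512·31.590 − 0.108·-5375.257705) / 463.606200 = -35.311885
y = (15.128·-5375.257705 − -536.604512·132.290) / 463.606200 = -22.280737

x=-35.312 y=-22.281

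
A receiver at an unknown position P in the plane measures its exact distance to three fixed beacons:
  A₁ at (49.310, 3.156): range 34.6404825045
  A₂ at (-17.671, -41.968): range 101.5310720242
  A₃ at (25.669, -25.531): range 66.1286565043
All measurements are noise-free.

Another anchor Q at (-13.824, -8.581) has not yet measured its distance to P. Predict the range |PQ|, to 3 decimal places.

75.107

eq1: (x − 49.310)² + (y − 3.156)² = 34.6404825045²
eq2: (x + 17.671)² + (y + 41.968)² = 101.5310720242²
eq3: (x − 25.669)² + (y + 25.531)² = 66.1286565043²
eq1−eq2, eq1−eq3 (x²,y² cancel):
  -133.962·x − 90.248·y = -9476.454729
  -47.282·x − 57.374·y = -4303.743097
det = -133.962·-57.374 − -90.248·-47.282 = 3418.829852
x = (-9476.454729·-57.374 − -90.248·-4303.743097) / 3418.829852 = 45.424286
y = (-133.962·-4303.743097 − -9476.454729·-47.282) / 3418.829852 = 37.577857
|P − Q| = √((45.424286 − -13.824)² + (37.577857 − -8.581)²) = 75.106588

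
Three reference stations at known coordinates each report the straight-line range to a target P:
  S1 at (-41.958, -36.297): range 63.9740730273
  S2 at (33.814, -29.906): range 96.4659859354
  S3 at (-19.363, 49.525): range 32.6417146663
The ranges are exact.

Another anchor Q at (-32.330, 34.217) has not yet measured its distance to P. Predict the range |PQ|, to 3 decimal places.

13.037

eq1: (x + 41.958)² + (y + 36.297)² = 63.9740730273²
eq2: (x − 33.814)² + (y + 29.906)² = 96.4659859354²
eq3: (x + 19.363)² + (y − 49.525)² = 32.6417146663²
eq3−eq2, eq3−eq1 (x²,y² cancel):
  106.354·x − 158.862·y = -9030.100868
  -45.190·x − 171.644·y = -2776.905904
det = 106.354·-171.644 − -158.862·-45.190 = -25433.999756
x = (-9030.100868·-171.644 − -158.862·-2776.905904) / -25433.999756 = -43.595888
y = (106.354·-2776.905904 − -9030.100868·-45.190) / -25433.999756 = 27.656103
|P − Q| = √((-43.595888 − -32.330)² + (27.656103 − 34.217)²) = 13.037086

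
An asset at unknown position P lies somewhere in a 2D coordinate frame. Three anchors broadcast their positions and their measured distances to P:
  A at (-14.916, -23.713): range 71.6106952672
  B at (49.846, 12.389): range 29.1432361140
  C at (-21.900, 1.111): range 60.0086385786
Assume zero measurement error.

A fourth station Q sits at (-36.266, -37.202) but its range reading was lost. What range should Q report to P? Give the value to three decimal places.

95.751

eq1: (x + 14.916)² + (y + 23.713)² = 71.6106952672²
eq2: (x − 49.846)² + (y − 12.389)² = 29.1432361140²
eq3: (x + 21.900)² + (y − 1.111)² = 60.0086385786²
eq3−eq1, eq3−eq2 (x²,y² cancel):
  13.968·x − 49.648·y = -1223.105869
  143.492·x + 22.556·y = 4908.975209
det = 13.968·22.556 − -49.648·143.492 = 7439.153024
x = (-1223.105869·22.556 − -49.648·4908.975209) / 7439.153024 = 29.053365
y = (13.968·4908.975209 − -1223.105869·143.492) / 7439.153024 = 32.809444
|P − Q| = √((29.053365 − -36.266)² + (32.809444 − -37.202)²) = 95.750831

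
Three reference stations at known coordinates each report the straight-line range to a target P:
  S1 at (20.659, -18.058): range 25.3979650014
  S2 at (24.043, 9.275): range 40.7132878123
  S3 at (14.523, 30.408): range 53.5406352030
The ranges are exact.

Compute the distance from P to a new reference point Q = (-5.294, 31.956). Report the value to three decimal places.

51.524

eq1: (x − 20.659)² + (y + 18.058)² = 25.3979650014²
eq2: (x − 24.043)² + (y − 9.275)² = 40.7132878123²
eq3: (x − 14.523)² + (y − 30.408)² = 53.5406352030²
eq3−eq1, eq3−eq2 (x²,y² cancel):
  12.272·x − 96.932·y = 1838.864644
  19.040·x − 42.266·y = 737.555294
det = 12.272·-42.266 − -96.932·19.040 = 1326.896928
x = (1838.864644·-42.266 − -96.932·737.555294) / 1326.896928 = -4.694218
y = (12.272·737.555294 − 1838.864644·19.040) / 1326.896928 = -19.564974
|P − Q| = √((-4.694218 − -5.294)² + (-19.564974 − 31.956)²) = 51.524465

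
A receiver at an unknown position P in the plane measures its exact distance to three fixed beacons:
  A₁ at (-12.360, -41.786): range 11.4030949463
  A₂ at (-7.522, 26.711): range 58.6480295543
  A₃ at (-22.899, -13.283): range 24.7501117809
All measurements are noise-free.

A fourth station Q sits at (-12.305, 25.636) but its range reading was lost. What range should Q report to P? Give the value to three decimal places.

eq1: (x + 12.360)² + (y + 41.786)² = 11.4030949463²
eq2: (x + 7.522)² + (y − 26.711)² = 58.6480295543²
eq3: (x + 22.899)² + (y + 13.283)² = 24.7501117809²
eq3−eq2, eq3−eq1 (x²,y² cancel):
  30.754·x + 79.988·y = -2757.767622
  21.078·x − 57.006·y = 1680.574565
det = 30.754·-57.006 − 79.988·21.078 = -3439.149588
x = (-2757.767622·-57.006 − 79.988·1680.574565) / -3439.149588 = -6.624749
y = (30.754·1680.574565 − -2757.767622·21.078) / -3439.149588 = -31.930166
|P − Q| = √((-6.624749 − -12.305)² + (-31.930166 − 25.636)²) = 57.845732

57.846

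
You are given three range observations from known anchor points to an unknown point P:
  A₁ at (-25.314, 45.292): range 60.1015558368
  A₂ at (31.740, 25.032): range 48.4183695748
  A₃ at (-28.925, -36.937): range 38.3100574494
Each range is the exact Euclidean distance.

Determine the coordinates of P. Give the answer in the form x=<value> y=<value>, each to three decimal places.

x=-1.705 y=-9.979

eq1: (x + 25.314)² + (y − 45.292)² = 60.1015558368²
eq2: (x − 31.740)² + (y − 25.032)² = 48.4183695748²
eq3: (x + 28.925)² + (y + 36.937)² = 38.3100574494²
eq1−eq2, eq1−eq3 (x²,y² cancel):
  114.108·x − 40.520·y = 209.723266
  -7.222·x − 164.458·y = 1653.370246
det = 114.108·-164.458 − -40.520·-7.222 = -19058.608904
x = (209.723266·-164.458 − -40.520·1653.370246) / -19058.608904 = -1.705470
y = (114.108·1653.370246 − 209.723266·-7.222) / -19058.608904 = -9.978556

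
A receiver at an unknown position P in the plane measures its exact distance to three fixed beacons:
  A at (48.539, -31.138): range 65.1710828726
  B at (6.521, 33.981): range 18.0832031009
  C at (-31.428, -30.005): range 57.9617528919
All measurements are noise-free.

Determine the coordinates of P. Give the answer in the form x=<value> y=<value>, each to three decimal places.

eq1: (x − 48.539)² + (y + 31.138)² = 65.1710828726²
eq2: (x − 6.521)² + (y − 33.981)² = 18.0832031009²
eq3: (x + 31.428)² + (y + 30.005)² = 57.9617528919²
eq1−eq3, eq1−eq2 (x²,y² cancel):
  -159.934·x + 2.266·y = -549.885112
  -84.036·x + 130.238·y = 1791.890045
det = -159.934·130.238 − 2.266·-84.036 = -20639.058716
x = (-549.885112·130.238 − 2.266·1791.890045) / -20639.058716 = 3.666658
y = (-159.934·1791.890045 − -549.885112·-84.036) / -20639.058716 = 16.124490

x=3.667 y=16.124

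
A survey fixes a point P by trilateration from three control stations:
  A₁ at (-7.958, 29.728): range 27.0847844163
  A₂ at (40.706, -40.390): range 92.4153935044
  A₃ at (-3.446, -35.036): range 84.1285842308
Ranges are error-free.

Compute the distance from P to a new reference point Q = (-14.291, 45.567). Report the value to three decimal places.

26.773

eq1: (x + 7.958)² + (y − 29.728)² = 27.0847844163²
eq2: (x − 40.706)² + (y + 40.390)² = 92.4153935044²
eq3: (x + 3.446)² + (y + 35.036)² = 84.1285842308²
eq3−eq1, eq3−eq2 (x²,y² cancel):
  -9.024·x + 129.528·y = 6051.720674
  88.304·x − 10.708·y = 585.948052
det = -9.024·-10.708 − 129.528·88.304 = -11341.211520
x = (6051.720674·-10.708 − 129.528·585.948052) / -11341.211520 = 12.405950
y = (-9.024·585.948052 − 6051.720674·88.304) / -11341.211520 = 47.585634
|P − Q| = √((12.405950 − -14.291)² + (47.585634 − 45.567)²) = 26.773159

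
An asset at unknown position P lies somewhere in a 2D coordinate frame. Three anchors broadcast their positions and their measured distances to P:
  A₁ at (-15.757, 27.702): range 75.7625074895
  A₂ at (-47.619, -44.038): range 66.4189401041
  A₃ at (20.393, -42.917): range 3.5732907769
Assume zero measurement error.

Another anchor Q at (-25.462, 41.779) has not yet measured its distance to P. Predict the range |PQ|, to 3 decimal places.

92.739

eq1: (x + 15.757)² + (y − 27.702)² = 75.7625074895²
eq2: (x + 47.619)² + (y + 44.038)² = 66.4189401041²
eq3: (x − 20.393)² + (y + 42.917)² = 3.5732907769²
eq2−eq3, eq2−eq1 (x²,y² cancel):
  136.024·x + 2.242·y = 2449.535931
  63.724·x + 143.480·y = -4519.712689
det = 136.024·143.480 − 2.242·63.724 = 19373.854312
x = (2449.535931·143.480 − 2.242·-4519.712689) / 19373.854312 = 18.663948
y = (136.024·-4519.712689 − 2449.535931·63.724) / 19373.854312 = -39.789895
|P − Q| = √((18.663948 − -25.462)² + (-39.789895 − 41.779)²) = 92.739333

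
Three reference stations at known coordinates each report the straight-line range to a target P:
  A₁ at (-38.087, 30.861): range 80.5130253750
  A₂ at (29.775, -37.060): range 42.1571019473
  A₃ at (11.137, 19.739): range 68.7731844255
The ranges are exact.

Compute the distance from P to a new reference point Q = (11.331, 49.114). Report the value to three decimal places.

97.030

eq1: (x + 38.087)² + (y − 30.861)² = 80.5130253750²
eq2: (x − 29.775)² + (y + 37.060)² = 42.1571019473²
eq3: (x − 11.137)² + (y − 19.739)² = 68.7731844255²
eq2−eq1, eq2−eq3 (x²,y² cancel):
  -135.724·x + 135.842·y = -4562.099345
  -37.276·x + 113.598·y = -4698.862986
det = -135.724·113.598 − 135.842·-37.276 = -10354.328560
x = (-4562.099345·113.598 − 135.842·-4698.862986) / -10354.328560 = -11.594917
y = (-135.724·-4698.862986 − -4562.099345·-37.276) / -10354.328560 = -45.168710
|P − Q| = √((-11.594917 − 11.331)² + (-45.168710 − 49.114)²) = 97.030032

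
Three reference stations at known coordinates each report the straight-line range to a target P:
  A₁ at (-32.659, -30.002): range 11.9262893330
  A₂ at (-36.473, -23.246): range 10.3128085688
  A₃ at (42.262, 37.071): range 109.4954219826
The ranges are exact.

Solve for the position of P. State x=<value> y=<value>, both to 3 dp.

x=-44.579 y=-29.621

eq1: (x + 32.659)² + (y + 30.002)² = 11.9262893330²
eq2: (x + 36.473)² + (y + 23.246)² = 10.3128085688²
eq3: (x − 42.262)² + (y − 37.071)² = 109.4954219826²
eq2−eq3, eq2−eq1 (x²,y² cancel):
  157.470·x + 120.634·y = -10593.213975
  7.628·x − 13.512·y = 60.191683
det = 157.470·-13.512 − 120.634·7.628 = -3047.930792
x = (-10593.213975·-13.512 − 120.634·60.191683) / -3047.930792 = -44.579209
y = (157.470·60.191683 − -10593.213975·7.628) / -3047.930792 = -29.621217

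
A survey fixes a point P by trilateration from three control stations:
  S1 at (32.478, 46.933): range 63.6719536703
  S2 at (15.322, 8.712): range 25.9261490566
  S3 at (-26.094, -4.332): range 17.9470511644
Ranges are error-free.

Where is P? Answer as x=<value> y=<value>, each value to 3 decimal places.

eq1: (x − 32.478)² + (y − 46.933)² = 63.6719536703²
eq2: (x − 15.322)² + (y − 8.712)² = 25.9261490566²
eq3: (x + 26.094)² + (y + 4.332)² = 17.9470511644²
eq3−eq1, eq3−eq2 (x²,y² cancel):
  117.144·x + 102.530·y = -1174.157126
  82.832·x + 26.088·y = -739.068991
det = 117.144·26.088 − 102.530·82.832 = -5436.712288
x = (-1174.157126·26.088 − 102.530·-739.068991) / -5436.712288 = -8.303793
y = (117.144·-739.068991 − -1174.157126·82.832) / -5436.712288 = -1.964475

x=-8.304 y=-1.964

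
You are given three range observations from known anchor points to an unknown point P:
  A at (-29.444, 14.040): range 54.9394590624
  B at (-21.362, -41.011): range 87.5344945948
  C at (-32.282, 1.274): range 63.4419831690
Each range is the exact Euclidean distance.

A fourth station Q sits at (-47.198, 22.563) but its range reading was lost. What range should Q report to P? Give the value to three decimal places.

eq1: (x + 29.444)² + (y − 14.040)² = 54.9394590624²
eq2: (x + 21.362)² + (y + 41.011)² = 87.5344945948²
eq3: (x + 32.282)² + (y − 1.274)² = 63.4419831690²
eq2−eq1, eq2−eq3 (x²,y² cancel):
  -16.164·x + 110.102·y = 3569.777153
  -21.840·x + 84.570·y = 2542.915951
det = -16.164·84.570 − 110.102·-21.840 = 1037.638200
x = (3569.777153·84.570 − 110.102·2542.915951) / 1037.638200 = 21.120967
y = (-16.164·2542.915951 − 3569.777153·-21.840) / 1037.638200 = 35.523210
|P − Q| = √((21.120967 − -47.198)² + (35.523210 − 22.563)²) = 69.537387

69.537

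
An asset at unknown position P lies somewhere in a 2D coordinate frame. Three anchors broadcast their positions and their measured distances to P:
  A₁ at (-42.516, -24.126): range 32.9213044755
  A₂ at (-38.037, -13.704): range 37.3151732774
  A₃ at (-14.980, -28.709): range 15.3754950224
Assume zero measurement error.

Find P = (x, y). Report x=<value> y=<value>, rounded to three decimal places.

x=-16.292 y=-44.028

eq1: (x + 42.516)² + (y + 24.126)² = 32.9213044755²
eq2: (x + 38.037)² + (y + 13.704)² = 37.3151732774²
eq3: (x + 14.980)² + (y + 28.709)² = 15.3754950224²
eq2−eq3, eq2−eq1 (x²,y² cancel):
  46.114·x − 30.010·y = 570.010406
  -8.958·x − 20.844·y = 1063.671015
det = 46.114·-20.844 − -30.010·-8.958 = -1230.029796
x = (570.010406·-20.844 − -30.010·1063.671015) / -1230.029796 = -16.291858
y = (46.114·1063.671015 − 570.010406·-8.958) / -1230.029796 = -44.028428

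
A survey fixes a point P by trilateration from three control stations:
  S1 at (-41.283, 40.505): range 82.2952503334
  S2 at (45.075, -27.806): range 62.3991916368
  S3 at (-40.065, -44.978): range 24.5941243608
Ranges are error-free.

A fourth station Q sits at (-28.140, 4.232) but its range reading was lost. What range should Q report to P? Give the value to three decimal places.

43.777

eq1: (x + 41.283)² + (y − 40.505)² = 82.2952503334²
eq2: (x − 45.075)² + (y + 27.806)² = 62.3991916368²
eq3: (x + 40.065)² + (y + 44.978)² = 24.5941243608²
eq3−eq1, eq3−eq2 (x²,y² cancel):
  -2.436·x + 170.966·y = -6450.920869
  170.280·x + 34.344·y = -4112.083612
det = -2.436·34.344 − 170.966·170.280 = -29195.752464
x = (-6450.920869·34.344 − 170.966·-4112.083612) / -29195.752464 = -16.491305
y = (-2.436·-4112.083612 − -6450.920869·170.280) / -29195.752464 = -37.967161
|P − Q| = √((-16.491305 − -28.140)² + (-37.967161 − 4.232)²) = 43.777406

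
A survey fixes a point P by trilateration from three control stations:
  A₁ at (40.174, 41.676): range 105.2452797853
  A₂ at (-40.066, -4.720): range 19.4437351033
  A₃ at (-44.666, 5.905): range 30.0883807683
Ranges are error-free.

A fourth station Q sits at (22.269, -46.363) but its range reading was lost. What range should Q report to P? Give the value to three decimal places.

68.038

eq1: (x − 40.174)² + (y − 41.676)² = 105.2452797853²
eq2: (x + 40.066)² + (y + 4.720)² = 19.4437351033²
eq3: (x + 44.666)² + (y − 5.905)² = 30.0883807683²
eq3−eq2, eq3−eq1 (x²,y² cancel):
  9.200·x − 21.250·y = 124.893997
  169.680·x + 71.542·y = -8850.339589
det = 9.200·71.542 − -21.250·169.680 = 4263.886400
x = (124.893997·71.542 − -21.250·-8850.339589) / 4263.886400 = -42.012036
y = (9.200·-8850.339589 − 124.893997·169.680) / 4263.886400 = -24.066105
|P − Q| = √((-42.012036 − 22.269)² + (-24.066105 − -46.363)²) = 68.038248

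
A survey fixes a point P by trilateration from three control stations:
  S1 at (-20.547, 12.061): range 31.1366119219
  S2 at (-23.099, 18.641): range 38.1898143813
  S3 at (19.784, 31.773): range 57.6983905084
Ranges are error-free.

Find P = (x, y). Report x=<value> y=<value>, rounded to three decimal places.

eq1: (x + 20.547)² + (y − 12.061)² = 31.1366119219²
eq2: (x + 23.099)² + (y − 18.641)² = 38.1898143813²
eq3: (x − 19.784)² + (y − 31.773)² = 57.6983905084²
eq2−eq1, eq2−eq3 (x²,y² cancel):
  5.104·x − 13.160·y = 175.569569
  85.766·x + 26.264·y = -1350.762842
det = 5.104·26.264 − -13.160·85.766 = 1262.732016
x = (175.569569·26.264 − -13.160·-1350.762842) / 1262.732016 = -10.425712
y = (5.104·-1350.762842 − 175.569569·85.766) / 1262.732016 = -17.384681

x=-10.426 y=-17.385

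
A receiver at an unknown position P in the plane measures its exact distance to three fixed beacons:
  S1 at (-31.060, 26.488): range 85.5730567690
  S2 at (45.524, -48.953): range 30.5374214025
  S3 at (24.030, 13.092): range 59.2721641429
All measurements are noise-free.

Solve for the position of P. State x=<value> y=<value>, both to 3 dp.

eq1: (x + 31.060)² + (y − 26.488)² = 85.5730567690²
eq2: (x − 45.524)² + (y + 48.953)² = 30.5374214025²
eq3: (x − 24.030)² + (y − 13.092)² = 59.2721641429²
eq3−eq1, eq3−eq2 (x²,y² cancel):
  -110.180·x + 26.792·y = -2892.062223
  42.988·x − 124.090·y = 6300.644757
det = -110.180·-124.090 − 26.792·42.988 = 12520.501704
x = (-2892.062223·-124.090 − 26.792·6300.644757) / 12520.501704 = 15.180632
y = (-110.180·6300.644757 − -2892.062223·42.988) / 12520.501704 = -45.515833

x=15.181 y=-45.516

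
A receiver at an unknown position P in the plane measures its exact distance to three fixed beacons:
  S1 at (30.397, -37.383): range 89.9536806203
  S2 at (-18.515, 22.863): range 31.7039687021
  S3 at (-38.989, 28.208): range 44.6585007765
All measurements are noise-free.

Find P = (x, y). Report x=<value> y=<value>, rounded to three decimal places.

eq1: (x − 30.397)² + (y + 37.383)² = 89.9536806203²
eq2: (x + 18.515)² + (y − 22.863)² = 31.7039687021²
eq3: (x + 38.989)² + (y − 28.208)² = 44.6585007765²
eq1−eq3, eq1−eq2 (x²,y² cancel):
  -138.772·x + 131.182·y = 6091.650053
  -97.824·x + 120.492·y = 5630.578722
det = -138.772·120.492 − 131.182·-97.824 = -3888.167856
x = (6091.650053·120.492 − 131.182·5630.578722) / -3888.167856 = 1.192202
y = (-138.772·5630.578722 − 6091.650053·-97.824) / -3888.167856 = 47.697811

x=1.192 y=47.698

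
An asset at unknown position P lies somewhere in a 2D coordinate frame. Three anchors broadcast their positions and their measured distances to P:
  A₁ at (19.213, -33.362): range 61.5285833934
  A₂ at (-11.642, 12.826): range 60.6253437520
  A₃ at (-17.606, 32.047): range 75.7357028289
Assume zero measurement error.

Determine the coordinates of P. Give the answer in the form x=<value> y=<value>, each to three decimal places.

x=-41.993 y=-39.655

eq1: (x − 19.213)² + (y + 33.362)² = 61.5285833934²
eq2: (x + 11.642)² + (y − 12.826)² = 60.6253437520²
eq3: (x + 17.606)² + (y − 32.047)² = 75.7357028289²
eq3−eq1, eq3−eq2 (x²,y² cancel):
  73.638·x − 130.818·y = 2095.311077
  11.928·x − 38.442·y = 1023.525373
det = 73.638·-38.442 − -130.818·11.928 = -1270.394892
x = (2095.311077·-38.442 − -130.818·1023.525373) / -1270.394892 = -41.992922
y = (73.638·1023.525373 − 2095.311077·11.928) / -1270.394892 = -39.654985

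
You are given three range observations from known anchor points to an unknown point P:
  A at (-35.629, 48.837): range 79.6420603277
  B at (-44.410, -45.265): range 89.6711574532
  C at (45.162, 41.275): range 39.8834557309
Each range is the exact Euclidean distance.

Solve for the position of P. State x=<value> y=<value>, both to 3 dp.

x=30.357 y=4.241

eq1: (x + 35.629)² + (y − 48.837)² = 79.6420603277²
eq2: (x + 44.410)² + (y + 45.265)² = 89.6711574532²
eq3: (x − 45.162)² + (y − 41.275)² = 39.8834557309²
eq2−eq1, eq2−eq3 (x²,y² cancel):
  17.562·x + 188.204·y = 1331.368591
  179.144·x + 173.080·y = 6172.289982
det = 17.562·173.080 − 188.204·179.144 = -30675.986416
x = (1331.368591·173.080 − 188.204·6172.289982) / -30675.986416 = 30.356526
y = (17.562·6172.289982 − 1331.368591·179.144) / -30675.986416 = 4.241394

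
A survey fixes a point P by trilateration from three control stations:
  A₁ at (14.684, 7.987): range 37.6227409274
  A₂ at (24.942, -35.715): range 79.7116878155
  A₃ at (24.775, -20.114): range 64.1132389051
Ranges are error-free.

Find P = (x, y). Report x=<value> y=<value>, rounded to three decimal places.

eq1: (x − 14.684)² + (y − 7.987)² = 37.6227409274²
eq2: (x − 24.942)² + (y + 35.715)² = 79.7116878155²
eq3: (x − 24.775)² + (y + 20.114)² = 64.1132389051²
eq1−eq3, eq1−eq2 (x²,y² cancel):
  20.182·x − 56.202·y = -1956.075172
  20.516·x − 87.404·y = -3320.229976
det = 20.182·-87.404 − -56.202·20.516 = -610.947296
x = (-1956.075172·-87.404 − -56.202·-3320.229976) / -610.947296 = 25.591030
y = (20.182·-3320.229976 − -1956.075172·20.516) / -610.947296 = 43.994045

x=25.591 y=43.994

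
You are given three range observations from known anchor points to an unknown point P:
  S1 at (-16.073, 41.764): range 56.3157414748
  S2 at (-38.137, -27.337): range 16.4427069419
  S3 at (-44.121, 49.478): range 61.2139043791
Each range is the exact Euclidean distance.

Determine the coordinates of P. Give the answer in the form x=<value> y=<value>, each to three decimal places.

eq1: (x + 16.073)² + (y − 41.764)² = 56.3157414748²
eq2: (x + 38.137)² + (y + 27.337)² = 16.4427069419²
eq3: (x + 44.121)² + (y − 49.478)² = 61.2139043791²
eq3−eq1, eq3−eq2 (x²,y² cancel):
  56.096·x − 15.428·y = -1816.482749
  11.968·x − 153.630·y = 1283.786691
det = 56.096·-153.630 − -15.428·11.968 = -8433.386176
x = (-1816.482749·-153.630 − -15.428·1283.786691) / -8433.386176 = -35.439205
y = (56.096·1283.786691 − -1816.482749·11.968) / -8433.386176 = -11.117120

x=-35.439 y=-11.117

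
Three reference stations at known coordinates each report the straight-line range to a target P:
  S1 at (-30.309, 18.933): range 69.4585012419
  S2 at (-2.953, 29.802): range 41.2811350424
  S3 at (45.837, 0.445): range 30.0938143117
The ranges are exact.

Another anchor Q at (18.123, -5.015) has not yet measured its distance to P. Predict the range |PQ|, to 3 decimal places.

eq1: (x + 30.309)² + (y − 18.933)² = 69.4585012419²
eq2: (x + 2.953)² + (y − 29.802)² = 41.2811350424²
eq3: (x − 45.837)² + (y − 0.445)² = 30.0938143117²
eq3−eq1, eq3−eq2 (x²,y² cancel):
  -152.292·x + 36.976·y = -4742.980359
  -97.580·x + 58.714·y = -2002.843632
det = -152.292·58.714 − 36.976·-97.580 = -5333.554408
x = (-4742.980359·58.714 − 36.976·-2002.843632) / -5333.554408 = 38.327574
y = (-152.292·-2002.843632 − -4742.980359·-97.580) / -5333.554408 = 29.586829
|P − Q| = √((38.327574 − 18.123)² + (29.586829 − -5.015)²) = 40.068833

40.069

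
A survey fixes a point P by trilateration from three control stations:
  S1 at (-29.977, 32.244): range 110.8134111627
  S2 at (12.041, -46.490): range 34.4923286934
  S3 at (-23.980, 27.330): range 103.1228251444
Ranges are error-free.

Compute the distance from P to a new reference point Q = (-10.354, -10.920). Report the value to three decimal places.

eq1: (x + 29.977)² + (y − 32.244)² = 110.8134111627²
eq2: (x − 12.041)² + (y + 46.490)² = 34.4923286934²
eq3: (x + 23.980)² + (y − 27.330)² = 103.1228251444²
eq2−eq1, eq2−eq3 (x²,y² cancel):
  -84.036·x + 157.468·y = -11457.901071
  -72.042·x + 147.640·y = -10428.932808
det = -84.036·147.640 − 157.468·-72.042 = -1062.765384
x = (-11457.901071·147.640 − 157.468·-10428.932808) / -1062.765384 = 46.502571
y = (-84.036·-10428.932808 − -11457.901071·-72.042) / -1062.765384 = -47.946319
|P − Q| = √((46.502571 − -10.354)² + (-47.946319 − -10.920)²) = 67.849967

67.850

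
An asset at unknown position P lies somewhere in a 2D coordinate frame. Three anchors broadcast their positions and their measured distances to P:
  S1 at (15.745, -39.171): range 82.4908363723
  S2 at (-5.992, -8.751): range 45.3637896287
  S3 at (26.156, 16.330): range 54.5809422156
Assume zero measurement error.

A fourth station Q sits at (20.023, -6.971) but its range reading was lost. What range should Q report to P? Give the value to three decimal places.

eq1: (x − 15.745)² + (y + 39.171)² = 82.4908363723²
eq2: (x + 5.992)² + (y + 8.751)² = 45.3637896287²
eq3: (x − 26.156)² + (y − 16.330)² = 54.5809422156²
eq2−eq1, eq2−eq3 (x²,y² cancel):
  43.474·x − 60.840·y = -3077.076475
  64.296·x + 50.162·y = -82.884673
det = 43.474·50.162 − -60.840·64.296 = 6092.511428
x = (-3077.076475·50.162 − -60.840·-82.884673) / 6092.511428 = -26.162448
y = (43.474·-82.884673 − -3077.076475·64.296) / 6092.511428 = 31.881825
|P − Q| = √((-26.162448 − 20.023)² + (31.881825 − -6.971)²) = 60.354267

60.354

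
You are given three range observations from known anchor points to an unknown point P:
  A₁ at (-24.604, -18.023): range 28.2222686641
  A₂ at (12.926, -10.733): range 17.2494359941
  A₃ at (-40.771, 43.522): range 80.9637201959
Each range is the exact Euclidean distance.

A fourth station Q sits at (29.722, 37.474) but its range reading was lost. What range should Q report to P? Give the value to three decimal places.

eq1: (x + 24.604)² + (y + 18.023)² = 28.2222686641²
eq2: (x − 12.926)² + (y + 10.733)² = 17.2494359941²
eq3: (x + 40.771)² + (y − 43.522)² = 80.9637201959²
eq1−eq2, eq1−eq3 (x²,y² cancel):
  75.060·x + 14.580·y = -148.953174
  -32.334·x + 123.090·y = -3132.373959
det = 75.060·123.090 − 14.580·-32.334 = 9710.565120
x = (-148.953174·123.090 − 14.580·-3132.373959) / 9710.565120 = 2.815013
y = (75.060·-3132.373959 − -148.953174·-32.334) / 9710.565120 = -24.708371
|P − Q| = √((2.815013 − 29.722)² + (-24.708371 − 37.474)²) = 67.754211

67.754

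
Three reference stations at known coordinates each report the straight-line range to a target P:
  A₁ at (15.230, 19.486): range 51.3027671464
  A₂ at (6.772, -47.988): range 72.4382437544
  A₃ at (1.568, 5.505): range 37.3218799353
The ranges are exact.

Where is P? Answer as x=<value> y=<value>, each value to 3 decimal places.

x=-35.356 y=10.940

eq1: (x − 15.230)² + (y − 19.486)² = 51.3027671464²
eq2: (x − 6.772)² + (y + 47.988)² = 72.4382437544²
eq3: (x − 1.568)² + (y − 5.505)² = 37.3218799353²
eq1−eq2, eq1−eq3 (x²,y² cancel):
  -16.916·x − 134.948·y = -878.274209
  -27.324·x − 27.962·y = 660.157748
det = -16.916·-27.962 − -134.948·-27.324 = -3214.313960
x = (-878.274209·-27.962 − -134.948·660.157748) / -3214.313960 = -35.355996
y = (-16.916·660.157748 − -878.274209·-27.324) / -3214.313960 = 10.940186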